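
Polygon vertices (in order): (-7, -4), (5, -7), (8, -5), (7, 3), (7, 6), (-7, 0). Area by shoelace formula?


Shoelace sum: ((-7)*(-7) - 5*(-4)) + (5*(-5) - 8*(-7)) + (8*3 - 7*(-5)) + (7*6 - 7*3) + (7*0 - (-7)*6) + ((-7)*(-4) - (-7)*0)
= 250
Area = |250|/2 = 125

125


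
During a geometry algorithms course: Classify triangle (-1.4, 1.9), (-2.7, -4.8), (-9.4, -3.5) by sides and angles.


Side lengths squared: AB^2=46.58, BC^2=46.58, CA^2=93.16
Sorted: [46.58, 46.58, 93.16]
By sides: Isosceles, By angles: Right

Isosceles, Right


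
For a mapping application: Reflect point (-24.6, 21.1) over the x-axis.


Reflection over x-axis: (x,y) -> (x,-y)
(-24.6, 21.1) -> (-24.6, -21.1)

(-24.6, -21.1)


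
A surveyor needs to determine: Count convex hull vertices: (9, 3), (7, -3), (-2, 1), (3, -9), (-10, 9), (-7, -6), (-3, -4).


Convex hull vertices (CCW): (-10, 9), (-7, -6), (3, -9), (7, -3), (9, 3)
Count = 5

5


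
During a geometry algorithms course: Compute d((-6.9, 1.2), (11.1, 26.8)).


dx=18, dy=25.6
d^2 = 18^2 + 25.6^2 = 979.36
d = sqrt(979.36) = 31.2947

31.2947


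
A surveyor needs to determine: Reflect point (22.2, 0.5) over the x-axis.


Reflection over x-axis: (x,y) -> (x,-y)
(22.2, 0.5) -> (22.2, -0.5)

(22.2, -0.5)


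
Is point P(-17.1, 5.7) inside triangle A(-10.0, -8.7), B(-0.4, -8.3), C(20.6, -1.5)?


Cross products: AB x AP = 141.08, BC x BP = 407.56, CA x CP = -491.76
All same sign? no

No, outside


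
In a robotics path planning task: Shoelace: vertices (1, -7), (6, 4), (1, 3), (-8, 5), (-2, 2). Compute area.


Shoelace sum: (1*4 - 6*(-7)) + (6*3 - 1*4) + (1*5 - (-8)*3) + ((-8)*2 - (-2)*5) + ((-2)*(-7) - 1*2)
= 95
Area = |95|/2 = 47.5

47.5


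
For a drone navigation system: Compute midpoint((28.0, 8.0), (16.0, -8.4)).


M = ((28+16)/2, (8+(-8.4))/2)
= (22, -0.2)

(22, -0.2)


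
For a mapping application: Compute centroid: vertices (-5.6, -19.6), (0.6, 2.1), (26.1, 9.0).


Centroid = ((x_A+x_B+x_C)/3, (y_A+y_B+y_C)/3)
= (((-5.6)+0.6+26.1)/3, ((-19.6)+2.1+9)/3)
= (7.0333, -2.8333)

(7.0333, -2.8333)


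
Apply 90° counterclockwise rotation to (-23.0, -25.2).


90° CCW: (x,y) -> (-y, x)
(-23,-25.2) -> (25.2, -23)

(25.2, -23)


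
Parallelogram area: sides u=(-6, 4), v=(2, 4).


|u x v| = |(-6)*4 - 4*2|
= |(-24) - 8| = 32

32


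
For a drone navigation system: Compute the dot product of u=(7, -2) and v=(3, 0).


u . v = u_x*v_x + u_y*v_y = 7*3 + (-2)*0
= 21 + 0 = 21

21


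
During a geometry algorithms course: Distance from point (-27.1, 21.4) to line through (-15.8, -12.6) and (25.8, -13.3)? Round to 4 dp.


|cross product| = 1406.49
|line direction| = sqrt(1731.05) = 41.6059
Distance = 1406.49/sqrt(1731.05) = 33.8051

33.8051


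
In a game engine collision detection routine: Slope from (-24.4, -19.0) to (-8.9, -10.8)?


slope = (y2-y1)/(x2-x1) = ((-10.8)-(-19))/((-8.9)-(-24.4)) = 8.2/15.5 = 0.529

0.529


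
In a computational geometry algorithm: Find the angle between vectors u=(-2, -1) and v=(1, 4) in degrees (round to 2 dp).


u.v = -6, |u| = sqrt(5) = 2.2361, |v| = sqrt(17) = 4.1231
cos(theta) = u.v/(|u||v|) = -6/sqrt(85) = -0.650791
theta = acos(-0.650791) = 130.6 degrees

130.6 degrees


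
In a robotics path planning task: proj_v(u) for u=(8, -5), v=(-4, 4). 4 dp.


u.v = -52, |v| = sqrt(32) = 5.6569
Scalar projection = u.v / |v| = -52 / sqrt(32) = -9.1924

-9.1924


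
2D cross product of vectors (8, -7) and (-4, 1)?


u x v = u_x*v_y - u_y*v_x = 8*1 - (-7)*(-4)
= 8 - 28 = -20

-20


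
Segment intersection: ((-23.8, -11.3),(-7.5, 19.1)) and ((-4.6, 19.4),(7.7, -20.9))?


Cross products: d1=-1151.37, d2=-120.56, d3=-83.27, d4=-1114.08
d1*d2 < 0 and d3*d4 < 0? no

No, they don't intersect


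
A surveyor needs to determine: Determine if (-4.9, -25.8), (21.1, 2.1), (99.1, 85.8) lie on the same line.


Cross product: (21.1-(-4.9))*(85.8-(-25.8)) - (2.1-(-25.8))*(99.1-(-4.9))
= 0

Yes, collinear


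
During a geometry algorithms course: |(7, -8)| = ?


|u| = sqrt(7^2 + (-8)^2) = sqrt(113) = 10.6301

10.6301


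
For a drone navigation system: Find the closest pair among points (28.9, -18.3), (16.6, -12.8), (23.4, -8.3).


d(P0,P1) = 13.4737, d(P0,P2) = 11.4127, d(P1,P2) = 8.1541
Closest: P1 and P2

Closest pair: (16.6, -12.8) and (23.4, -8.3), distance = 8.1541


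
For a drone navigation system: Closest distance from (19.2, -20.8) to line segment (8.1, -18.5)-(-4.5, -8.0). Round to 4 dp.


Project P onto AB: t = 0 (clamped to [0,1])
Closest point on segment: (8.1, -18.5)
Distance: 11.3358

11.3358


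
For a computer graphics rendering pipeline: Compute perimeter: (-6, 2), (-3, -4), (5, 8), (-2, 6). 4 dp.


Sides: (-6, 2)->(-3, -4): sqrt(45) = 6.708204, (-3, -4)->(5, 8): sqrt(208) = 14.422205, (5, 8)->(-2, 6): sqrt(53) = 7.28011, (-2, 6)->(-6, 2): sqrt(32) = 5.656854
Sum = 34.067373
Perimeter = 34.0674

34.0674


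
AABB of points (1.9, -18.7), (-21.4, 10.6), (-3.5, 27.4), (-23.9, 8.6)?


x range: [-23.9, 1.9]
y range: [-18.7, 27.4]
Bounding box: (-23.9,-18.7) to (1.9,27.4)

(-23.9,-18.7) to (1.9,27.4)


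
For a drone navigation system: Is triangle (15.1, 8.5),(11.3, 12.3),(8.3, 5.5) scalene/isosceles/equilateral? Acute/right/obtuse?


Side lengths squared: AB^2=28.88, BC^2=55.24, CA^2=55.24
Sorted: [28.88, 55.24, 55.24]
By sides: Isosceles, By angles: Acute

Isosceles, Acute


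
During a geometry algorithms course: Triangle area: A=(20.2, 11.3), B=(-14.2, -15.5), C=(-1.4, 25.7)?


Area = |x_A(y_B-y_C) + x_B(y_C-y_A) + x_C(y_A-y_B)|/2
= |(-832.24) + (-204.48) + (-37.52)|/2
= 1074.24/2 = 537.12

537.12


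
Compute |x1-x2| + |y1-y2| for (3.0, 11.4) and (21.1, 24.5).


|3-21.1| + |11.4-24.5| = 18.1 + 13.1 = 31.2

31.2


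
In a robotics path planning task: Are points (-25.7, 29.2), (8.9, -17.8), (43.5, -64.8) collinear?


Cross product: (8.9-(-25.7))*((-64.8)-29.2) - ((-17.8)-29.2)*(43.5-(-25.7))
= 0

Yes, collinear


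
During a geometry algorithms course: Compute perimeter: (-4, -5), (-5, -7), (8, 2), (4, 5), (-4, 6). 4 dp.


Sides: (-4, -5)->(-5, -7): sqrt(5) = 2.236068, (-5, -7)->(8, 2): sqrt(250) = 15.811388, (8, 2)->(4, 5): sqrt(25) = 5, (4, 5)->(-4, 6): sqrt(65) = 8.062258, (-4, 6)->(-4, -5): sqrt(121) = 11
Sum = 42.109714
Perimeter = 42.1097

42.1097


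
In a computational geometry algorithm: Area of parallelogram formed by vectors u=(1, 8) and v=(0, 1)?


|u x v| = |1*1 - 8*0|
= |1 - 0| = 1

1


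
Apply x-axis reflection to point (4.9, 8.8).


Reflection over x-axis: (x,y) -> (x,-y)
(4.9, 8.8) -> (4.9, -8.8)

(4.9, -8.8)


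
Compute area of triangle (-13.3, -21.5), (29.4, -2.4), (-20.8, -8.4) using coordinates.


Area = |x_A(y_B-y_C) + x_B(y_C-y_A) + x_C(y_A-y_B)|/2
= |(-79.8) + 385.14 + 397.28|/2
= 702.62/2 = 351.31

351.31


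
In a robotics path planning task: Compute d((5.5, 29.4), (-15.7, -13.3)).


dx=-21.2, dy=-42.7
d^2 = (-21.2)^2 + (-42.7)^2 = 2272.73
d = sqrt(2272.73) = 47.6732

47.6732


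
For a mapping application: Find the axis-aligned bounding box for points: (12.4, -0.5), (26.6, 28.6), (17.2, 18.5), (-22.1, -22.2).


x range: [-22.1, 26.6]
y range: [-22.2, 28.6]
Bounding box: (-22.1,-22.2) to (26.6,28.6)

(-22.1,-22.2) to (26.6,28.6)


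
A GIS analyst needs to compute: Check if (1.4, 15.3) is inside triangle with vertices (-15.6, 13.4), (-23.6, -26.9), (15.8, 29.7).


Cross products: AB x AP = 669.9, BC x BP = 247.68, CA x CP = 217.44
All same sign? yes

Yes, inside


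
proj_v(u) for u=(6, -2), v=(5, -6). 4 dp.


u.v = 42, |v| = sqrt(61) = 7.8102
Scalar projection = u.v / |v| = 42 / sqrt(61) = 5.3775

5.3775


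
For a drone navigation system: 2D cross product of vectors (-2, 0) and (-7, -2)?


u x v = u_x*v_y - u_y*v_x = (-2)*(-2) - 0*(-7)
= 4 - 0 = 4

4


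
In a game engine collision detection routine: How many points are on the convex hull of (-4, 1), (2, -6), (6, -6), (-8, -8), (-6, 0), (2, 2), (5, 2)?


Convex hull vertices (CCW): (-8, -8), (6, -6), (5, 2), (2, 2), (-4, 1), (-6, 0)
Count = 6

6


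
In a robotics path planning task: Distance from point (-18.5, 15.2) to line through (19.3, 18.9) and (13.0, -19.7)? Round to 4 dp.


|cross product| = 1435.77
|line direction| = sqrt(1529.65) = 39.1107
Distance = 1435.77/sqrt(1529.65) = 36.7104

36.7104


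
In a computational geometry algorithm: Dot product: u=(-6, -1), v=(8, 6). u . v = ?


u . v = u_x*v_x + u_y*v_y = (-6)*8 + (-1)*6
= (-48) + (-6) = -54

-54


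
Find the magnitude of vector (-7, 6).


|u| = sqrt((-7)^2 + 6^2) = sqrt(85) = 9.2195

9.2195


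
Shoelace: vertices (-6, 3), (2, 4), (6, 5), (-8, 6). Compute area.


Shoelace sum: ((-6)*4 - 2*3) + (2*5 - 6*4) + (6*6 - (-8)*5) + ((-8)*3 - (-6)*6)
= 44
Area = |44|/2 = 22

22


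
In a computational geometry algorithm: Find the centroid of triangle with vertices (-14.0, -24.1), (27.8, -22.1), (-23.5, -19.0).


Centroid = ((x_A+x_B+x_C)/3, (y_A+y_B+y_C)/3)
= (((-14)+27.8+(-23.5))/3, ((-24.1)+(-22.1)+(-19))/3)
= (-3.2333, -21.7333)

(-3.2333, -21.7333)


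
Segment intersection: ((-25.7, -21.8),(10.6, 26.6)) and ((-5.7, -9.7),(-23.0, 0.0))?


Cross products: d1=403.33, d2=-786.1, d3=-528.77, d4=660.66
d1*d2 < 0 and d3*d4 < 0? yes

Yes, they intersect


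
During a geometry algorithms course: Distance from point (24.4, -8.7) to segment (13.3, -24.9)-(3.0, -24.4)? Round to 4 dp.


Project P onto AB: t = 0 (clamped to [0,1])
Closest point on segment: (13.3, -24.9)
Distance: 19.638

19.638


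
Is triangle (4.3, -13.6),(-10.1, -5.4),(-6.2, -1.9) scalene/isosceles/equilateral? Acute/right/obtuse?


Side lengths squared: AB^2=274.6, BC^2=27.46, CA^2=247.14
Sorted: [27.46, 247.14, 274.6]
By sides: Scalene, By angles: Right

Scalene, Right


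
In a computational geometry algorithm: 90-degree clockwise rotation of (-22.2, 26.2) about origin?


90° CW: (x,y) -> (y, -x)
(-22.2,26.2) -> (26.2, 22.2)

(26.2, 22.2)


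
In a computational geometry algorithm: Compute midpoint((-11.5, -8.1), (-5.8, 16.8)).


M = (((-11.5)+(-5.8))/2, ((-8.1)+16.8)/2)
= (-8.65, 4.35)

(-8.65, 4.35)


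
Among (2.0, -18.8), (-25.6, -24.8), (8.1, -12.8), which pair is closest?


d(P0,P1) = 28.2446, d(P0,P2) = 8.5563, d(P1,P2) = 35.7728
Closest: P0 and P2

Closest pair: (2.0, -18.8) and (8.1, -12.8), distance = 8.5563


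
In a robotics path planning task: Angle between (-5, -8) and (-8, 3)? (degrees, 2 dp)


u.v = 16, |u| = sqrt(89) = 9.434, |v| = sqrt(73) = 8.544
cos(theta) = u.v/(|u||v|) = 16/sqrt(6497) = 0.198501
theta = acos(0.198501) = 78.55 degrees

78.55 degrees


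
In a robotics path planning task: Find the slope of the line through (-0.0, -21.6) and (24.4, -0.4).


slope = (y2-y1)/(x2-x1) = ((-0.4)-(-21.6))/(24.4-0) = 21.2/24.4 = 0.8689

0.8689


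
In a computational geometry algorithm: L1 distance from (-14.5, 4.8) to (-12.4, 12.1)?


|(-14.5)-(-12.4)| + |4.8-12.1| = 2.1 + 7.3 = 9.4

9.4


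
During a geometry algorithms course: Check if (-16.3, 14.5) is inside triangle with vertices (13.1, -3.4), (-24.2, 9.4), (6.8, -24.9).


Cross products: AB x AP = -291.35, BC x BP = 429.07, CA x CP = 744.87
All same sign? no

No, outside


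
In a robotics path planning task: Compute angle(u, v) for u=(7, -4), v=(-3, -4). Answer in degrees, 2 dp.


u.v = -5, |u| = sqrt(65) = 8.0623, |v| = sqrt(25) = 5
cos(theta) = u.v/(|u||v|) = -5/sqrt(1625) = -0.124035
theta = acos(-0.124035) = 97.13 degrees

97.13 degrees


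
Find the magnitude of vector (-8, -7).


|u| = sqrt((-8)^2 + (-7)^2) = sqrt(113) = 10.6301

10.6301


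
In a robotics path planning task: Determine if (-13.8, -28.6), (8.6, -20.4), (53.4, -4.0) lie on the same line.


Cross product: (8.6-(-13.8))*((-4)-(-28.6)) - ((-20.4)-(-28.6))*(53.4-(-13.8))
= 0

Yes, collinear


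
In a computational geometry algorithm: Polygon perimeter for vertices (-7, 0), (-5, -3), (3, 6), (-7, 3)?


Sides: (-7, 0)->(-5, -3): sqrt(13) = 3.605551, (-5, -3)->(3, 6): sqrt(145) = 12.041595, (3, 6)->(-7, 3): sqrt(109) = 10.440307, (-7, 3)->(-7, 0): sqrt(9) = 3
Sum = 29.087453
Perimeter = 29.0875

29.0875


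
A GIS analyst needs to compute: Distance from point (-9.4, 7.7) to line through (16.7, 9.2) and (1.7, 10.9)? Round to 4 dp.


|cross product| = 66.87
|line direction| = sqrt(227.89) = 15.096
Distance = 66.87/sqrt(227.89) = 4.4296

4.4296


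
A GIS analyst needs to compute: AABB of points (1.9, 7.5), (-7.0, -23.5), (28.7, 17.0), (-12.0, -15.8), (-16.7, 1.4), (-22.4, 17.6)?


x range: [-22.4, 28.7]
y range: [-23.5, 17.6]
Bounding box: (-22.4,-23.5) to (28.7,17.6)

(-22.4,-23.5) to (28.7,17.6)


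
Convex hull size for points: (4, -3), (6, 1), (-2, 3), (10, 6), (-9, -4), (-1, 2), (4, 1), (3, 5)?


Convex hull vertices (CCW): (-9, -4), (4, -3), (10, 6), (3, 5), (-2, 3)
Count = 5

5


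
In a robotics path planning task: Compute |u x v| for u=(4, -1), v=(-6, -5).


|u x v| = |4*(-5) - (-1)*(-6)|
= |(-20) - 6| = 26

26


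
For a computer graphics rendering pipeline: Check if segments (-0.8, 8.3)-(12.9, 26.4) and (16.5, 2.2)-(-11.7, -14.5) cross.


Cross products: d1=-460.93, d2=-742.56, d3=-396.7, d4=-115.07
d1*d2 < 0 and d3*d4 < 0? no

No, they don't intersect


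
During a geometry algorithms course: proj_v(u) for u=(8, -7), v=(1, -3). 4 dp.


u.v = 29, |v| = sqrt(10) = 3.1623
Scalar projection = u.v / |v| = 29 / sqrt(10) = 9.1706

9.1706


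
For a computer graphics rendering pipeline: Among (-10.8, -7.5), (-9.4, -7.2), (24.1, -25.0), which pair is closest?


d(P0,P1) = 1.4318, d(P0,P2) = 39.0418, d(P1,P2) = 37.9353
Closest: P0 and P1

Closest pair: (-10.8, -7.5) and (-9.4, -7.2), distance = 1.4318


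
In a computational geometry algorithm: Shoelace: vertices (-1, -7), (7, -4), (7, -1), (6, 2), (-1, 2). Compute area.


Shoelace sum: ((-1)*(-4) - 7*(-7)) + (7*(-1) - 7*(-4)) + (7*2 - 6*(-1)) + (6*2 - (-1)*2) + ((-1)*(-7) - (-1)*2)
= 117
Area = |117|/2 = 58.5

58.5


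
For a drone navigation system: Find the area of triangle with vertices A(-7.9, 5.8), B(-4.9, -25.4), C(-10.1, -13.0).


Area = |x_A(y_B-y_C) + x_B(y_C-y_A) + x_C(y_A-y_B)|/2
= |97.96 + 92.12 + (-315.12)|/2
= 125.04/2 = 62.52

62.52


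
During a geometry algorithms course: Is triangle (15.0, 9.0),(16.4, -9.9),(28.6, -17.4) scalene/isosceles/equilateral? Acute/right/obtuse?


Side lengths squared: AB^2=359.17, BC^2=205.09, CA^2=881.92
Sorted: [205.09, 359.17, 881.92]
By sides: Scalene, By angles: Obtuse

Scalene, Obtuse


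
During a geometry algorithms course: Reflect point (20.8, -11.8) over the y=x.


Reflection over y=x: (x,y) -> (y,x)
(20.8, -11.8) -> (-11.8, 20.8)

(-11.8, 20.8)


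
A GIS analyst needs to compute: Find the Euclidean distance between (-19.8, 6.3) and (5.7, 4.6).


dx=25.5, dy=-1.7
d^2 = 25.5^2 + (-1.7)^2 = 653.14
d = sqrt(653.14) = 25.5566

25.5566


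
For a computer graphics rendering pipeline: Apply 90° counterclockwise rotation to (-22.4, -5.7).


90° CCW: (x,y) -> (-y, x)
(-22.4,-5.7) -> (5.7, -22.4)

(5.7, -22.4)


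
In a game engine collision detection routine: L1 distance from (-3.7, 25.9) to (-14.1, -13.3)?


|(-3.7)-(-14.1)| + |25.9-(-13.3)| = 10.4 + 39.2 = 49.6

49.6


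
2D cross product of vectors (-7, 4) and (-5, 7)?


u x v = u_x*v_y - u_y*v_x = (-7)*7 - 4*(-5)
= (-49) - (-20) = -29

-29


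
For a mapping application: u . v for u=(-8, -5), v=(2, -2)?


u . v = u_x*v_x + u_y*v_y = (-8)*2 + (-5)*(-2)
= (-16) + 10 = -6

-6


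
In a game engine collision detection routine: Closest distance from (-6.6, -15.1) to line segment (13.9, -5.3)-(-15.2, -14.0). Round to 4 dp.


Project P onto AB: t = 0.7391 (clamped to [0,1])
Closest point on segment: (-7.6075, -11.7301)
Distance: 3.5173

3.5173


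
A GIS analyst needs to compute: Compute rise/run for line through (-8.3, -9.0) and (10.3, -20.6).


slope = (y2-y1)/(x2-x1) = ((-20.6)-(-9))/(10.3-(-8.3)) = (-11.6)/18.6 = -0.6237

-0.6237


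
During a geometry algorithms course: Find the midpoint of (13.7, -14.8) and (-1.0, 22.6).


M = ((13.7+(-1))/2, ((-14.8)+22.6)/2)
= (6.35, 3.9)

(6.35, 3.9)


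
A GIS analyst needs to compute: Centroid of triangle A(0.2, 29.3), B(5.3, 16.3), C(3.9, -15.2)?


Centroid = ((x_A+x_B+x_C)/3, (y_A+y_B+y_C)/3)
= ((0.2+5.3+3.9)/3, (29.3+16.3+(-15.2))/3)
= (3.1333, 10.1333)

(3.1333, 10.1333)


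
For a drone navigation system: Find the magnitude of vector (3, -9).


|u| = sqrt(3^2 + (-9)^2) = sqrt(90) = 9.4868

9.4868


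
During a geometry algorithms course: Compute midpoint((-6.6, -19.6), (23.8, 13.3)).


M = (((-6.6)+23.8)/2, ((-19.6)+13.3)/2)
= (8.6, -3.15)

(8.6, -3.15)


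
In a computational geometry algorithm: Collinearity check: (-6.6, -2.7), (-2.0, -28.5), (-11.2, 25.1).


Cross product: ((-2)-(-6.6))*(25.1-(-2.7)) - ((-28.5)-(-2.7))*((-11.2)-(-6.6))
= 9.2

No, not collinear


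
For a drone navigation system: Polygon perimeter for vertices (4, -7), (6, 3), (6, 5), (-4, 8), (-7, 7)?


Sides: (4, -7)->(6, 3): sqrt(104) = 10.198039, (6, 3)->(6, 5): sqrt(4) = 2, (6, 5)->(-4, 8): sqrt(109) = 10.440307, (-4, 8)->(-7, 7): sqrt(10) = 3.162278, (-7, 7)->(4, -7): sqrt(317) = 17.804494
Sum = 43.605118
Perimeter = 43.6051

43.6051


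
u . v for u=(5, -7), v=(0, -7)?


u . v = u_x*v_x + u_y*v_y = 5*0 + (-7)*(-7)
= 0 + 49 = 49

49


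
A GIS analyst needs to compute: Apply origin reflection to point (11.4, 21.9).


Reflection over origin: (x,y) -> (-x,-y)
(11.4, 21.9) -> (-11.4, -21.9)

(-11.4, -21.9)


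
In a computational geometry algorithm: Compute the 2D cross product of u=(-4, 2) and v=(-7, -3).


u x v = u_x*v_y - u_y*v_x = (-4)*(-3) - 2*(-7)
= 12 - (-14) = 26

26


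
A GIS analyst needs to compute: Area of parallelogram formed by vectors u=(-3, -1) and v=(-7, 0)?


|u x v| = |(-3)*0 - (-1)*(-7)|
= |0 - 7| = 7

7


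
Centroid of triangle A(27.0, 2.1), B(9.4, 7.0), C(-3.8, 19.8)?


Centroid = ((x_A+x_B+x_C)/3, (y_A+y_B+y_C)/3)
= ((27+9.4+(-3.8))/3, (2.1+7+19.8)/3)
= (10.8667, 9.6333)

(10.8667, 9.6333)


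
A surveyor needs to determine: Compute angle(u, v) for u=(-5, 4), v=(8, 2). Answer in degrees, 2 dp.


u.v = -32, |u| = sqrt(41) = 6.4031, |v| = sqrt(68) = 8.2462
cos(theta) = u.v/(|u||v|) = -32/sqrt(2788) = -0.606043
theta = acos(-0.606043) = 127.3 degrees

127.3 degrees


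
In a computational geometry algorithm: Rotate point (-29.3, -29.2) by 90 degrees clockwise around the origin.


90° CW: (x,y) -> (y, -x)
(-29.3,-29.2) -> (-29.2, 29.3)

(-29.2, 29.3)


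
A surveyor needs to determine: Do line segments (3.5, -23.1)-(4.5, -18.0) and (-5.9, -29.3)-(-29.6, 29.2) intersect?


Cross products: d1=-696.84, d2=-876.21, d3=41.74, d4=221.11
d1*d2 < 0 and d3*d4 < 0? no

No, they don't intersect


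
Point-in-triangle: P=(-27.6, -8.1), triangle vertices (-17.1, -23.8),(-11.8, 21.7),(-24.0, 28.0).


Cross products: AB x AP = 560.96, BC x BP = 463.1, CA x CP = -435.57
All same sign? no

No, outside


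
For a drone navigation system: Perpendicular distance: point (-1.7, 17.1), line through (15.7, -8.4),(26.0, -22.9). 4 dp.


|cross product| = 10.35
|line direction| = sqrt(316.34) = 17.7859
Distance = 10.35/sqrt(316.34) = 0.5819

0.5819


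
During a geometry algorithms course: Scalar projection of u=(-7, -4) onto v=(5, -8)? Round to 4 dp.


u.v = -3, |v| = sqrt(89) = 9.434
Scalar projection = u.v / |v| = -3 / sqrt(89) = -0.318

-0.318


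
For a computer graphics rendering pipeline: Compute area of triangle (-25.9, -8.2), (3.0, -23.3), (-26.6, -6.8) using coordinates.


Area = |x_A(y_B-y_C) + x_B(y_C-y_A) + x_C(y_A-y_B)|/2
= |427.35 + 4.2 + (-401.66)|/2
= 29.89/2 = 14.945

14.945


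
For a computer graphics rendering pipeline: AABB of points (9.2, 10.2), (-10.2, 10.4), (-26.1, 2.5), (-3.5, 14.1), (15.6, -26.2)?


x range: [-26.1, 15.6]
y range: [-26.2, 14.1]
Bounding box: (-26.1,-26.2) to (15.6,14.1)

(-26.1,-26.2) to (15.6,14.1)


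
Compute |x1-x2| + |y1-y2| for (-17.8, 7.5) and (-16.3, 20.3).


|(-17.8)-(-16.3)| + |7.5-20.3| = 1.5 + 12.8 = 14.3

14.3


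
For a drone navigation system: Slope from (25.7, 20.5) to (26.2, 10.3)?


slope = (y2-y1)/(x2-x1) = (10.3-20.5)/(26.2-25.7) = (-10.2)/0.5 = -20.4

-20.4


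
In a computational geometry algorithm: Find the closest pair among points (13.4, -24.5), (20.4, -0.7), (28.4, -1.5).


d(P0,P1) = 24.8081, d(P0,P2) = 27.4591, d(P1,P2) = 8.0399
Closest: P1 and P2

Closest pair: (20.4, -0.7) and (28.4, -1.5), distance = 8.0399


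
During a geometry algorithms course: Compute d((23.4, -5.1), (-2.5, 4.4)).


dx=-25.9, dy=9.5
d^2 = (-25.9)^2 + 9.5^2 = 761.06
d = sqrt(761.06) = 27.5873

27.5873


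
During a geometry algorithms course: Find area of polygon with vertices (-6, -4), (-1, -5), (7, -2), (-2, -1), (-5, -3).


Shoelace sum: ((-6)*(-5) - (-1)*(-4)) + ((-1)*(-2) - 7*(-5)) + (7*(-1) - (-2)*(-2)) + ((-2)*(-3) - (-5)*(-1)) + ((-5)*(-4) - (-6)*(-3))
= 55
Area = |55|/2 = 27.5

27.5


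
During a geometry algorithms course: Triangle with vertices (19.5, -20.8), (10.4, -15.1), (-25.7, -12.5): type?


Side lengths squared: AB^2=115.3, BC^2=1309.97, CA^2=2111.93
Sorted: [115.3, 1309.97, 2111.93]
By sides: Scalene, By angles: Obtuse

Scalene, Obtuse


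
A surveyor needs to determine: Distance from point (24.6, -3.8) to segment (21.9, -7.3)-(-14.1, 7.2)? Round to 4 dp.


Project P onto AB: t = 0 (clamped to [0,1])
Closest point on segment: (21.9, -7.3)
Distance: 4.4204

4.4204


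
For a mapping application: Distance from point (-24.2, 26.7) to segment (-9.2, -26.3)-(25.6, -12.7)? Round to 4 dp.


Project P onto AB: t = 0.1424 (clamped to [0,1])
Closest point on segment: (-4.2442, -24.3633)
Distance: 54.8242

54.8242


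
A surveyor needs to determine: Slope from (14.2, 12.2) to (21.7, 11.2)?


slope = (y2-y1)/(x2-x1) = (11.2-12.2)/(21.7-14.2) = (-1)/7.5 = -0.1333

-0.1333


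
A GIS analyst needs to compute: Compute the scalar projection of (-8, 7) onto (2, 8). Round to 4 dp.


u.v = 40, |v| = sqrt(68) = 8.2462
Scalar projection = u.v / |v| = 40 / sqrt(68) = 4.8507

4.8507


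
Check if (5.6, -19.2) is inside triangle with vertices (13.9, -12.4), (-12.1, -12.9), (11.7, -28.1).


Cross products: AB x AP = 172.65, BC x BP = 119.1, CA x CP = 115.35
All same sign? yes

Yes, inside


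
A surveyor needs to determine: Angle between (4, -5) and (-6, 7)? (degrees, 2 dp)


u.v = -59, |u| = sqrt(41) = 6.4031, |v| = sqrt(85) = 9.2195
cos(theta) = u.v/(|u||v|) = -59/sqrt(3485) = -0.999426
theta = acos(-0.999426) = 178.06 degrees

178.06 degrees


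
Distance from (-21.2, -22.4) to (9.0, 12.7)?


dx=30.2, dy=35.1
d^2 = 30.2^2 + 35.1^2 = 2144.05
d = sqrt(2144.05) = 46.3039

46.3039


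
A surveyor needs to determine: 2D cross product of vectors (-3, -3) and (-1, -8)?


u x v = u_x*v_y - u_y*v_x = (-3)*(-8) - (-3)*(-1)
= 24 - 3 = 21

21


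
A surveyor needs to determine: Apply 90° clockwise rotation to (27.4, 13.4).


90° CW: (x,y) -> (y, -x)
(27.4,13.4) -> (13.4, -27.4)

(13.4, -27.4)


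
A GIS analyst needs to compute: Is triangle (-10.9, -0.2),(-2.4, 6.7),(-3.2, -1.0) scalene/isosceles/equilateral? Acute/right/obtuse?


Side lengths squared: AB^2=119.86, BC^2=59.93, CA^2=59.93
Sorted: [59.93, 59.93, 119.86]
By sides: Isosceles, By angles: Right

Isosceles, Right


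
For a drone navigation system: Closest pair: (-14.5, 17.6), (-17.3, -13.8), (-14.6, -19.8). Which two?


d(P0,P1) = 31.5246, d(P0,P2) = 37.4001, d(P1,P2) = 6.5795
Closest: P1 and P2

Closest pair: (-17.3, -13.8) and (-14.6, -19.8), distance = 6.5795


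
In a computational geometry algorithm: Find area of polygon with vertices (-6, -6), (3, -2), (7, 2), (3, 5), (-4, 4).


Shoelace sum: ((-6)*(-2) - 3*(-6)) + (3*2 - 7*(-2)) + (7*5 - 3*2) + (3*4 - (-4)*5) + ((-4)*(-6) - (-6)*4)
= 159
Area = |159|/2 = 79.5

79.5


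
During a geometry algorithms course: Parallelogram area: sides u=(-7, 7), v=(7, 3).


|u x v| = |(-7)*3 - 7*7|
= |(-21) - 49| = 70

70


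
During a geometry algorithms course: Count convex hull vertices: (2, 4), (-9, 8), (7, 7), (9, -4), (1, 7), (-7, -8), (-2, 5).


Convex hull vertices (CCW): (-9, 8), (-7, -8), (9, -4), (7, 7)
Count = 4

4


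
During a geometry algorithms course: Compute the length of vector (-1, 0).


|u| = sqrt((-1)^2 + 0^2) = sqrt(1) = 1

1


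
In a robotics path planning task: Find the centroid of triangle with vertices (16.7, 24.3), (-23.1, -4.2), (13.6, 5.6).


Centroid = ((x_A+x_B+x_C)/3, (y_A+y_B+y_C)/3)
= ((16.7+(-23.1)+13.6)/3, (24.3+(-4.2)+5.6)/3)
= (2.4, 8.5667)

(2.4, 8.5667)


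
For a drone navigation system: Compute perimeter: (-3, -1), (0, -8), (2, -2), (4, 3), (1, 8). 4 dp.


Sides: (-3, -1)->(0, -8): sqrt(58) = 7.615773, (0, -8)->(2, -2): sqrt(40) = 6.324555, (2, -2)->(4, 3): sqrt(29) = 5.385165, (4, 3)->(1, 8): sqrt(34) = 5.830952, (1, 8)->(-3, -1): sqrt(97) = 9.848858
Sum = 35.005303
Perimeter = 35.0053

35.0053


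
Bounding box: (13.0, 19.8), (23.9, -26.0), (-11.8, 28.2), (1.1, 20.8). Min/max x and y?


x range: [-11.8, 23.9]
y range: [-26, 28.2]
Bounding box: (-11.8,-26) to (23.9,28.2)

(-11.8,-26) to (23.9,28.2)


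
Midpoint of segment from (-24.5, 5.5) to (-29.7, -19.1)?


M = (((-24.5)+(-29.7))/2, (5.5+(-19.1))/2)
= (-27.1, -6.8)

(-27.1, -6.8)


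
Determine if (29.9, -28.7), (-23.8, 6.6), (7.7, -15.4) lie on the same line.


Cross product: ((-23.8)-29.9)*((-15.4)-(-28.7)) - (6.6-(-28.7))*(7.7-29.9)
= 69.45

No, not collinear


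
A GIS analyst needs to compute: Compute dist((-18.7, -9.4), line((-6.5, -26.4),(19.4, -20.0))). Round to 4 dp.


|cross product| = 518.38
|line direction| = sqrt(711.77) = 26.679
Distance = 518.38/sqrt(711.77) = 19.4303

19.4303


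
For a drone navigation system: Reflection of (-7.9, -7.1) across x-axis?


Reflection over x-axis: (x,y) -> (x,-y)
(-7.9, -7.1) -> (-7.9, 7.1)

(-7.9, 7.1)


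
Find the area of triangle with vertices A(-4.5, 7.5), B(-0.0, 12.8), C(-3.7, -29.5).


Area = |x_A(y_B-y_C) + x_B(y_C-y_A) + x_C(y_A-y_B)|/2
= |(-190.35) + 0 + 19.61|/2
= 170.74/2 = 85.37

85.37


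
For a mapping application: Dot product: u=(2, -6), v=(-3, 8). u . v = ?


u . v = u_x*v_x + u_y*v_y = 2*(-3) + (-6)*8
= (-6) + (-48) = -54

-54


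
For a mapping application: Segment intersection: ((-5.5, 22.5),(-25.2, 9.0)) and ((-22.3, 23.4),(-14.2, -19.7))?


Cross products: d1=716.79, d2=-241.63, d3=-244.53, d4=713.89
d1*d2 < 0 and d3*d4 < 0? yes

Yes, they intersect


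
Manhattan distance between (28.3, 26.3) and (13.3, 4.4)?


|28.3-13.3| + |26.3-4.4| = 15 + 21.9 = 36.9

36.9


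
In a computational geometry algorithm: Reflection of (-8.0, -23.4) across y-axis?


Reflection over y-axis: (x,y) -> (-x,y)
(-8, -23.4) -> (8, -23.4)

(8, -23.4)


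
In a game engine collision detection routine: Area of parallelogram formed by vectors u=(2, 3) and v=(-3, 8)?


|u x v| = |2*8 - 3*(-3)|
= |16 - (-9)| = 25

25


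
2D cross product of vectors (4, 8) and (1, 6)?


u x v = u_x*v_y - u_y*v_x = 4*6 - 8*1
= 24 - 8 = 16

16


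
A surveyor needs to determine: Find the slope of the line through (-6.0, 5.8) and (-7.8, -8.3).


slope = (y2-y1)/(x2-x1) = ((-8.3)-5.8)/((-7.8)-(-6)) = (-14.1)/(-1.8) = 7.8333

7.8333


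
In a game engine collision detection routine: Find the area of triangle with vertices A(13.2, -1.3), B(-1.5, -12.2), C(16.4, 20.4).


Area = |x_A(y_B-y_C) + x_B(y_C-y_A) + x_C(y_A-y_B)|/2
= |(-430.32) + (-32.55) + 178.76|/2
= 284.11/2 = 142.055

142.055


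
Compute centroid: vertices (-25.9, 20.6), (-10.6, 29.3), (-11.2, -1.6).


Centroid = ((x_A+x_B+x_C)/3, (y_A+y_B+y_C)/3)
= (((-25.9)+(-10.6)+(-11.2))/3, (20.6+29.3+(-1.6))/3)
= (-15.9, 16.1)

(-15.9, 16.1)


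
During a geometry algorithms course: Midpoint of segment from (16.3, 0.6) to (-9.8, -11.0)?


M = ((16.3+(-9.8))/2, (0.6+(-11))/2)
= (3.25, -5.2)

(3.25, -5.2)


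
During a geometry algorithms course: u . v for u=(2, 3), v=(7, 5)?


u . v = u_x*v_x + u_y*v_y = 2*7 + 3*5
= 14 + 15 = 29

29


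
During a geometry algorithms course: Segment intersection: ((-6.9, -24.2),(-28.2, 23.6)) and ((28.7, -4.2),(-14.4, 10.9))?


Cross products: d1=1399.56, d2=-338.99, d3=-2127.68, d4=-389.13
d1*d2 < 0 and d3*d4 < 0? no

No, they don't intersect


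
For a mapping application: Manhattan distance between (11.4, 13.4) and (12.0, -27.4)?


|11.4-12| + |13.4-(-27.4)| = 0.6 + 40.8 = 41.4

41.4


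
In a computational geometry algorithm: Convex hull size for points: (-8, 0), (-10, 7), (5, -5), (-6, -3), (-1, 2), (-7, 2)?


Convex hull vertices (CCW): (-10, 7), (-8, 0), (-6, -3), (5, -5), (-1, 2)
Count = 5

5


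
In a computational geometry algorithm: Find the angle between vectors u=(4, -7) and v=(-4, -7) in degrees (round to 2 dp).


u.v = 33, |u| = sqrt(65) = 8.0623, |v| = sqrt(65) = 8.0623
cos(theta) = u.v/(|u||v|) = 33/sqrt(4225) = 0.507692
theta = acos(0.507692) = 59.49 degrees

59.49 degrees


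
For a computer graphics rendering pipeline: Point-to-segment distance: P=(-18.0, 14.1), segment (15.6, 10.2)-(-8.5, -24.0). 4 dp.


Project P onto AB: t = 0.3864 (clamped to [0,1])
Closest point on segment: (6.2877, -3.015)
Distance: 29.7122

29.7122


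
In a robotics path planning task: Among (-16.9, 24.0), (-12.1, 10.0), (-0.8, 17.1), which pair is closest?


d(P0,P1) = 14.8, d(P0,P2) = 17.5163, d(P1,P2) = 13.3454
Closest: P1 and P2

Closest pair: (-12.1, 10.0) and (-0.8, 17.1), distance = 13.3454


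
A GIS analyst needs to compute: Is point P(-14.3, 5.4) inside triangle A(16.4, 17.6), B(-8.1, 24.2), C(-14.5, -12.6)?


Cross products: AB x AP = 501.52, BC x BP = -107.84, CA x CP = 550.16
All same sign? no

No, outside


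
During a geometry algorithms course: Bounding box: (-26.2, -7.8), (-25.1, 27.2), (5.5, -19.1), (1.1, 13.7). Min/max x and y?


x range: [-26.2, 5.5]
y range: [-19.1, 27.2]
Bounding box: (-26.2,-19.1) to (5.5,27.2)

(-26.2,-19.1) to (5.5,27.2)


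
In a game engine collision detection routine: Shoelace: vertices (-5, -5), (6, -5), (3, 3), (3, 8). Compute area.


Shoelace sum: ((-5)*(-5) - 6*(-5)) + (6*3 - 3*(-5)) + (3*8 - 3*3) + (3*(-5) - (-5)*8)
= 128
Area = |128|/2 = 64

64


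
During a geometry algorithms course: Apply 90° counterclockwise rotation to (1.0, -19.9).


90° CCW: (x,y) -> (-y, x)
(1,-19.9) -> (19.9, 1)

(19.9, 1)


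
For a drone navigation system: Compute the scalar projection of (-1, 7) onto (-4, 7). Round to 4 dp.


u.v = 53, |v| = sqrt(65) = 8.0623
Scalar projection = u.v / |v| = 53 / sqrt(65) = 6.5738

6.5738


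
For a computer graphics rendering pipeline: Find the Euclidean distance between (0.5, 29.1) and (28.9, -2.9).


dx=28.4, dy=-32
d^2 = 28.4^2 + (-32)^2 = 1830.56
d = sqrt(1830.56) = 42.785

42.785


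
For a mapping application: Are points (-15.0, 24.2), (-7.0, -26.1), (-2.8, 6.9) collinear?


Cross product: ((-7)-(-15))*(6.9-24.2) - ((-26.1)-24.2)*((-2.8)-(-15))
= 475.26

No, not collinear


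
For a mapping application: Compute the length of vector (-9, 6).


|u| = sqrt((-9)^2 + 6^2) = sqrt(117) = 10.8167

10.8167


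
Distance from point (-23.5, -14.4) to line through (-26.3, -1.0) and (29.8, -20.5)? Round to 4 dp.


|cross product| = 697.14
|line direction| = sqrt(3527.46) = 59.3924
Distance = 697.14/sqrt(3527.46) = 11.7379

11.7379


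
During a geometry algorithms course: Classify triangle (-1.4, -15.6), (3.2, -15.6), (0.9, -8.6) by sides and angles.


Side lengths squared: AB^2=21.16, BC^2=54.29, CA^2=54.29
Sorted: [21.16, 54.29, 54.29]
By sides: Isosceles, By angles: Acute

Isosceles, Acute


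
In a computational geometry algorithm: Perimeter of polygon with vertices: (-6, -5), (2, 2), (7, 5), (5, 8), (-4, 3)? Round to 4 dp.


Sides: (-6, -5)->(2, 2): sqrt(113) = 10.630146, (2, 2)->(7, 5): sqrt(34) = 5.830952, (7, 5)->(5, 8): sqrt(13) = 3.605551, (5, 8)->(-4, 3): sqrt(106) = 10.29563, (-4, 3)->(-6, -5): sqrt(68) = 8.246211
Sum = 38.60849
Perimeter = 38.6085

38.6085


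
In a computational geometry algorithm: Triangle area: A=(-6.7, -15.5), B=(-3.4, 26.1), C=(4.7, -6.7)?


Area = |x_A(y_B-y_C) + x_B(y_C-y_A) + x_C(y_A-y_B)|/2
= |(-219.76) + (-29.92) + (-195.52)|/2
= 445.2/2 = 222.6

222.6


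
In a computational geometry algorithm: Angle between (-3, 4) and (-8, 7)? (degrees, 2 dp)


u.v = 52, |u| = sqrt(25) = 5, |v| = sqrt(113) = 10.6301
cos(theta) = u.v/(|u||v|) = 52/sqrt(2825) = 0.97835
theta = acos(0.97835) = 11.94 degrees

11.94 degrees


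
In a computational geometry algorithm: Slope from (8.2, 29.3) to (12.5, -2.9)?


slope = (y2-y1)/(x2-x1) = ((-2.9)-29.3)/(12.5-8.2) = (-32.2)/4.3 = -7.4884

-7.4884


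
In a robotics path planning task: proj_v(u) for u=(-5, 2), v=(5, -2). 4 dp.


u.v = -29, |v| = sqrt(29) = 5.3852
Scalar projection = u.v / |v| = -29 / sqrt(29) = -5.3852

-5.3852


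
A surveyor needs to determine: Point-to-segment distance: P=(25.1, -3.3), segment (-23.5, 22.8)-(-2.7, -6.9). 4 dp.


Project P onto AB: t = 1 (clamped to [0,1])
Closest point on segment: (-2.7, -6.9)
Distance: 28.0321

28.0321


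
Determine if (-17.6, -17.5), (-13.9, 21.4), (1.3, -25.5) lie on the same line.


Cross product: ((-13.9)-(-17.6))*((-25.5)-(-17.5)) - (21.4-(-17.5))*(1.3-(-17.6))
= -764.81

No, not collinear


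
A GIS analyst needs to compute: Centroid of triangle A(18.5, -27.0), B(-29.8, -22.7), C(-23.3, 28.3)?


Centroid = ((x_A+x_B+x_C)/3, (y_A+y_B+y_C)/3)
= ((18.5+(-29.8)+(-23.3))/3, ((-27)+(-22.7)+28.3)/3)
= (-11.5333, -7.1333)

(-11.5333, -7.1333)


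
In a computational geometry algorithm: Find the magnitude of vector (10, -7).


|u| = sqrt(10^2 + (-7)^2) = sqrt(149) = 12.2066

12.2066


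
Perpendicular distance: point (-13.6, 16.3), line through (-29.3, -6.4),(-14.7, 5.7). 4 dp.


|cross product| = 141.45
|line direction| = sqrt(359.57) = 18.9623
Distance = 141.45/sqrt(359.57) = 7.4595

7.4595


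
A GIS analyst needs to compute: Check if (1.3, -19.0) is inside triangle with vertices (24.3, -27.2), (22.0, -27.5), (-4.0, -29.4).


Cross products: AB x AP = -25.76, BC x BP = -260.33, CA x CP = 282.66
All same sign? no

No, outside


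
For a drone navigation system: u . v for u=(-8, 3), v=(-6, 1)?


u . v = u_x*v_x + u_y*v_y = (-8)*(-6) + 3*1
= 48 + 3 = 51

51


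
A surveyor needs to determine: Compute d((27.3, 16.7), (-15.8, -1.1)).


dx=-43.1, dy=-17.8
d^2 = (-43.1)^2 + (-17.8)^2 = 2174.45
d = sqrt(2174.45) = 46.631

46.631


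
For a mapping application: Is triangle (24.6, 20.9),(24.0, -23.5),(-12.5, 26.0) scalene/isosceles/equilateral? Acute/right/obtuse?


Side lengths squared: AB^2=1971.72, BC^2=3782.5, CA^2=1402.42
Sorted: [1402.42, 1971.72, 3782.5]
By sides: Scalene, By angles: Obtuse

Scalene, Obtuse


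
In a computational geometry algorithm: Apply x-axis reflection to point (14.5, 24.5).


Reflection over x-axis: (x,y) -> (x,-y)
(14.5, 24.5) -> (14.5, -24.5)

(14.5, -24.5)


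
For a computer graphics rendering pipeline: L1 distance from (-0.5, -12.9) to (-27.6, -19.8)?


|(-0.5)-(-27.6)| + |(-12.9)-(-19.8)| = 27.1 + 6.9 = 34

34


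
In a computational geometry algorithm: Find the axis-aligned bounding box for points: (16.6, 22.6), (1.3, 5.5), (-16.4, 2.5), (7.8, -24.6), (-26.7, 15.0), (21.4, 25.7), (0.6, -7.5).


x range: [-26.7, 21.4]
y range: [-24.6, 25.7]
Bounding box: (-26.7,-24.6) to (21.4,25.7)

(-26.7,-24.6) to (21.4,25.7)


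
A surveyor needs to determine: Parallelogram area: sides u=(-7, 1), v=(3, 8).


|u x v| = |(-7)*8 - 1*3|
= |(-56) - 3| = 59

59


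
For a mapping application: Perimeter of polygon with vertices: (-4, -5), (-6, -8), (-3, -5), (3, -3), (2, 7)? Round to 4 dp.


Sides: (-4, -5)->(-6, -8): sqrt(13) = 3.605551, (-6, -8)->(-3, -5): sqrt(18) = 4.242641, (-3, -5)->(3, -3): sqrt(40) = 6.324555, (3, -3)->(2, 7): sqrt(101) = 10.049876, (2, 7)->(-4, -5): sqrt(180) = 13.416408
Sum = 37.639031
Perimeter = 37.639

37.639


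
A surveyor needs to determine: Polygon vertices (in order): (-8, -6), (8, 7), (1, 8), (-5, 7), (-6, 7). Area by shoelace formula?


Shoelace sum: ((-8)*7 - 8*(-6)) + (8*8 - 1*7) + (1*7 - (-5)*8) + ((-5)*7 - (-6)*7) + ((-6)*(-6) - (-8)*7)
= 195
Area = |195|/2 = 97.5

97.5


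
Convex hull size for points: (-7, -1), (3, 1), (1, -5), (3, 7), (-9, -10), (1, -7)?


Convex hull vertices (CCW): (-9, -10), (1, -7), (3, 1), (3, 7), (-7, -1)
Count = 5

5


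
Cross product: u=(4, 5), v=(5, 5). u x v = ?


u x v = u_x*v_y - u_y*v_x = 4*5 - 5*5
= 20 - 25 = -5

-5


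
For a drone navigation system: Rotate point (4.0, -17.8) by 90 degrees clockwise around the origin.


90° CW: (x,y) -> (y, -x)
(4,-17.8) -> (-17.8, -4)

(-17.8, -4)


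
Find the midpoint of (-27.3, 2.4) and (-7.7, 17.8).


M = (((-27.3)+(-7.7))/2, (2.4+17.8)/2)
= (-17.5, 10.1)

(-17.5, 10.1)


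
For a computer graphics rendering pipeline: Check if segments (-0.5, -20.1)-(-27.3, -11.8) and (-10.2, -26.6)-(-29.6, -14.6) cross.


Cross products: d1=-242.5, d2=-81.92, d3=254.71, d4=94.13
d1*d2 < 0 and d3*d4 < 0? no

No, they don't intersect


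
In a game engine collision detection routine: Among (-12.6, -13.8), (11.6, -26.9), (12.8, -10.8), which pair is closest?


d(P0,P1) = 27.5182, d(P0,P2) = 25.5766, d(P1,P2) = 16.1447
Closest: P1 and P2

Closest pair: (11.6, -26.9) and (12.8, -10.8), distance = 16.1447


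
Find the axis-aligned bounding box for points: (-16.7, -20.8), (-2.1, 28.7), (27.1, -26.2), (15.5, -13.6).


x range: [-16.7, 27.1]
y range: [-26.2, 28.7]
Bounding box: (-16.7,-26.2) to (27.1,28.7)

(-16.7,-26.2) to (27.1,28.7)


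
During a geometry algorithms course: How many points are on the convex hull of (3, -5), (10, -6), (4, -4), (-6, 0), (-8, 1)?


Convex hull vertices (CCW): (-8, 1), (3, -5), (10, -6)
Count = 3

3


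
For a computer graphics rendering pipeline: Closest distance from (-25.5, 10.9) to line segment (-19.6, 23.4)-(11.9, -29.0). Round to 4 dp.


Project P onto AB: t = 0.1255 (clamped to [0,1])
Closest point on segment: (-15.6465, 16.8234)
Distance: 11.4969

11.4969


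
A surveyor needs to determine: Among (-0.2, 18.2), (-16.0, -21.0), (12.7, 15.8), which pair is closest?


d(P0,P1) = 42.2644, d(P0,P2) = 13.1214, d(P1,P2) = 46.6683
Closest: P0 and P2

Closest pair: (-0.2, 18.2) and (12.7, 15.8), distance = 13.1214


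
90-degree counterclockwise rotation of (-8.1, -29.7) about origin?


90° CCW: (x,y) -> (-y, x)
(-8.1,-29.7) -> (29.7, -8.1)

(29.7, -8.1)


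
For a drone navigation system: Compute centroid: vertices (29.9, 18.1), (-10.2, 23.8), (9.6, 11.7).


Centroid = ((x_A+x_B+x_C)/3, (y_A+y_B+y_C)/3)
= ((29.9+(-10.2)+9.6)/3, (18.1+23.8+11.7)/3)
= (9.7667, 17.8667)

(9.7667, 17.8667)


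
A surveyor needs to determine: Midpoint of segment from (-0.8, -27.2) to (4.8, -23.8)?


M = (((-0.8)+4.8)/2, ((-27.2)+(-23.8))/2)
= (2, -25.5)

(2, -25.5)


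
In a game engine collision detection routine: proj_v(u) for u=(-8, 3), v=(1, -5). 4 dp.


u.v = -23, |v| = sqrt(26) = 5.099
Scalar projection = u.v / |v| = -23 / sqrt(26) = -4.5107

-4.5107


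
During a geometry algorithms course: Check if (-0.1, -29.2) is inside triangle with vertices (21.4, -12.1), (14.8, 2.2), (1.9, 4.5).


Cross products: AB x AP = 420.31, BC x BP = 439.33, CA x CP = -690.35
All same sign? no

No, outside
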